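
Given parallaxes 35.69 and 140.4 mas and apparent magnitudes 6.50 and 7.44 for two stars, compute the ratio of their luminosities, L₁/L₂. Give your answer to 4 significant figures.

L₁/L₂ = 36.78

d₁ = 1/p₁ = 1/0.03569″ = 28.019 pc; d₂ = 1/p₂ = 1/0.1404″ = 7.1225 pc.
M₁ = m₁ − 5 log₁₀ d₁ + 5 = 6.50 − 7.2373 + 5 = 4.2627.
M₂ = 7.44 − 4.2632 + 5 = 8.1768.
L₁/L₂ = 10^(0.4(M₂ − M₁)) = 10^(0.4 × 3.9141) = 10^1.56564 = 36.782.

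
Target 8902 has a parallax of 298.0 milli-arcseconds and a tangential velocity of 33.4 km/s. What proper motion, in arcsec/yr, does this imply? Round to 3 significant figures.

2.10 arcsec/yr

d = 1/p = 1/0.2980″ = 3.3557 pc.
μ = v_t / (4.74 d) = 33.4 / (4.74 × 3.3557) = 33.4 / 15.906 = 2.0998 ″/yr.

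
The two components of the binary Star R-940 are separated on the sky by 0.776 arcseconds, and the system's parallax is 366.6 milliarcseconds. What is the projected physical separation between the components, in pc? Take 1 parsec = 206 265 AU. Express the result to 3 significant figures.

d = 1/p = 1/0.3666″ = 2.7278 pc.
At distance d (pc), an angle of θ arcsec spans θ·d AU: s = 0.776 × 2.7278 = 2.1168 AU.
= 2.1168 / 206265 = 1.0263 × 10^-5 pc.

1.03 × 10^-5 pc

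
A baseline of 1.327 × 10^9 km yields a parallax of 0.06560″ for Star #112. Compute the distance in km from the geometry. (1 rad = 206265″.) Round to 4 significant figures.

θ = 0.06560″ = 0.06560/206265 = 3.1804 × 10^-7 rad.
d = B/θ = (1.327 × 10^9) / (3.1804 × 10^-7) = 4.1724 × 10^15 km.

4.172 × 10^15 km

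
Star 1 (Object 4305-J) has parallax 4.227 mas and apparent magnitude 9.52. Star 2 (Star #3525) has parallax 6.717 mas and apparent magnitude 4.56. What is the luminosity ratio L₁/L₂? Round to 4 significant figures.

d₁ = 1/p₁ = 1/0.004227″ = 236.57 pc; d₂ = 1/p₂ = 1/0.006717″ = 148.88 pc.
M₁ = m₁ − 5 log₁₀ d₁ + 5 = 9.52 − 11.8698 + 5 = 2.6502.
M₂ = 4.56 − 10.8642 + 5 = -1.3042.
L₁/L₂ = 10^(0.4(M₂ − M₁)) = 10^(0.4 × (-3.9544)) = 10^(-1.58176) = 0.026196.

L₁/L₂ = 0.02620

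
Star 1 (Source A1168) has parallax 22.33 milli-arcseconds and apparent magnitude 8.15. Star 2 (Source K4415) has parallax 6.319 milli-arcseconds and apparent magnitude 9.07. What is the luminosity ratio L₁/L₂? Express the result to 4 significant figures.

L₁/L₂ = 0.1869

d₁ = 1/p₁ = 1/0.02233″ = 44.783 pc; d₂ = 1/p₂ = 1/0.006319″ = 158.25 pc.
M₁ = m₁ − 5 log₁₀ d₁ + 5 = 8.15 − 8.2556 + 5 = 4.8944.
M₂ = 9.07 − 10.9967 + 5 = 3.0733.
L₁/L₂ = 10^(0.4(M₂ − M₁)) = 10^(0.4 × (-1.8211)) = 10^(-0.72844) = 0.18688.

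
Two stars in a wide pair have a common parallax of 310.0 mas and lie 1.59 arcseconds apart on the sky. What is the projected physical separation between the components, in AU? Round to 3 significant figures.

5.13 AU

d = 1/p = 1/0.3100″ = 3.2258 pc.
At distance d (pc), an angle of θ arcsec spans θ·d AU: s = 1.59 × 3.2258 = 5.129 AU.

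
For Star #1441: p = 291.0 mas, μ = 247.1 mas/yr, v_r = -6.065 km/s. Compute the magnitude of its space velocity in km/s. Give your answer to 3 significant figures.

7.28 km/s

d = 1/p = 1/0.2910″ = 3.4364 pc.
μ = 247.1 mas/yr = 0.2471 ″/yr.
v_t = 4.740 μ d = 4.740 × 0.2471 × 3.4364 = 4.0249 km/s.
v = √(v_r² + v_t²) = √((-6.065)² + 4.0249²) = √52.984 = 7.279 km/s.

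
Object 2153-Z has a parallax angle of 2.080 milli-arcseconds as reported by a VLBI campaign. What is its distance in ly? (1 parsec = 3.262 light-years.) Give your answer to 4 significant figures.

1568 ly

p = 2.080 milli-arcseconds = 0.002080 arcsec.
d = 1/p = 1/0.002080 = 480.77 pc.
In light-years: 480.77 × 3.262 = 1568.3 ly.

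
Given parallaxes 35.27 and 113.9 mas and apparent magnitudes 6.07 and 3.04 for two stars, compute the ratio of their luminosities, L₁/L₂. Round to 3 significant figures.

L₁/L₂ = 0.640

d₁ = 1/p₁ = 1/0.03527″ = 28.353 pc; d₂ = 1/p₂ = 1/0.1139″ = 8.7796 pc.
M₁ = m₁ − 5 log₁₀ d₁ + 5 = 6.07 − 7.2630 + 5 = 3.8070.
M₂ = 3.04 − 4.7174 + 5 = 3.3226.
L₁/L₂ = 10^(0.4(M₂ − M₁)) = 10^(0.4 × (-0.4844)) = 10^(-0.19376) = 0.64009.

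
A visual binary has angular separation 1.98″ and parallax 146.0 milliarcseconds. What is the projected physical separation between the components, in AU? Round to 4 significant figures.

13.56 AU

d = 1/p = 1/0.1460″ = 6.8493 pc.
At distance d (pc), an angle of θ arcsec spans θ·d AU: s = 1.98 × 6.8493 = 13.562 AU.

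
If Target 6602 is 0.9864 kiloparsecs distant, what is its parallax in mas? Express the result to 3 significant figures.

1.01 mas

d = 0.9864 kpc = 986.4 pc.
p = 1/d = 1/986.4 = 0.0010138 arcsec.
= 0.0010138 × 1000 = 1.0138 mas.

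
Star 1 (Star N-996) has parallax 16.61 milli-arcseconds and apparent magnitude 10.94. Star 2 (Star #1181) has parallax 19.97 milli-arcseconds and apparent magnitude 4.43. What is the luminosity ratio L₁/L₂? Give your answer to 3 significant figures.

d₁ = 1/p₁ = 1/0.01661″ = 60.205 pc; d₂ = 1/p₂ = 1/0.01997″ = 50.075 pc.
M₁ = m₁ − 5 log₁₀ d₁ + 5 = 10.94 − 8.8982 + 5 = 7.0418.
M₂ = 4.43 − 8.4981 + 5 = 0.9319.
L₁/L₂ = 10^(0.4(M₂ − M₁)) = 10^(0.4 × (-6.1099)) = 10^(-2.44396) = 0.0035978.

L₁/L₂ = 0.00360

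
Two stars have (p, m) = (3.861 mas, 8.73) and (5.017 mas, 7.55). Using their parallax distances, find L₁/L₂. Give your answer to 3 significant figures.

d₁ = 1/p₁ = 1/0.003861″ = 259 pc; d₂ = 1/p₂ = 1/0.005017″ = 199.32 pc.
M₁ = m₁ − 5 log₁₀ d₁ + 5 = 8.73 − 12.0665 + 5 = 1.6635.
M₂ = 7.55 − 11.4978 + 5 = 1.0522.
L₁/L₂ = 10^(0.4(M₂ − M₁)) = 10^(0.4 × (-0.6113)) = 10^(-0.24452) = 0.56948.

L₁/L₂ = 0.569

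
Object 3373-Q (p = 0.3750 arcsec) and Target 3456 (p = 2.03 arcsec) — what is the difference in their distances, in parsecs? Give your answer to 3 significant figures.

2.17 pc

d_A = 1/0.3750″ = 2.6667 pc; d_B = 1/2.030″ = 0.49261 pc.
|d_B − d_A| = |0.49261 − 2.6667| = 2.1741 pc.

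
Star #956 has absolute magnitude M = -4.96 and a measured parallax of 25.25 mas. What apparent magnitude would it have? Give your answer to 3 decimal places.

d = 1/p = 1/0.02525″ = 39.604 pc.
m − M = 5 log₁₀ d − 5 = 5 log₁₀(39.604) − 5 = 7.9887 − 5 = 2.9887.
m = M + (m − M) = -4.96 + 2.9887 = -1.971.

m = -1.971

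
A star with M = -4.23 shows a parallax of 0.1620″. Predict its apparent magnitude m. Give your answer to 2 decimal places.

d = 1/p = 1/0.1620″ = 6.1728 pc.
m − M = 5 log₁₀ d − 5 = 5 log₁₀(6.1728) − 5 = 3.9524 − 5 = -1.0476.
m = M + (m − M) = -4.23 + (-1.0476) = -5.28.

m = -5.28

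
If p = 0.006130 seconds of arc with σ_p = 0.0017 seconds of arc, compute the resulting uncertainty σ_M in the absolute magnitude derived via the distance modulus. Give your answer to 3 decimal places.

σ_M = 0.602 mag

M = m − 5 log₁₀ d + 5 = m + 5 log₁₀ p + 5, so ∂M/∂p = 5/(p ln 10).
σ_M = (5/ln 10) · (σ_p/p) = 2.1715 × 0.0017/0.006130 = 2.1715 × 0.27732 = 0.6022.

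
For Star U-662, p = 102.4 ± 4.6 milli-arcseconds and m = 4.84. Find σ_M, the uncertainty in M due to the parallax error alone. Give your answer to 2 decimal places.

M = m − 5 log₁₀ d + 5 = m + 5 log₁₀ p + 5, so ∂M/∂p = 5/(p ln 10).
σ_M = (5/ln 10) · (σ_p/p) = 2.1715 × 4.6/102.4 = 2.1715 × 0.044922 = 0.097548.

σ_M = 0.10 mag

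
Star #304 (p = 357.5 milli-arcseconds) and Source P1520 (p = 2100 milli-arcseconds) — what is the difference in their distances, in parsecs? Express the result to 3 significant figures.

2.32 pc

d_A = 1/0.3575″ = 2.7972 pc; d_B = 1/2.100″ = 0.47619 pc.
|d_B − d_A| = |0.47619 − 2.7972| = 2.321 pc.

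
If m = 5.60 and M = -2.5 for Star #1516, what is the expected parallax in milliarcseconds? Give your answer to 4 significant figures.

2.399 mas

m − M = 5.60 − (-2.5) = 8.10.
d = 10^((m−M)/5 + 1) = 10^2.620 = 416.87 pc.
p = 1/d = 1/416.87 = 0.0023988 arcsec = 2.3988 mas.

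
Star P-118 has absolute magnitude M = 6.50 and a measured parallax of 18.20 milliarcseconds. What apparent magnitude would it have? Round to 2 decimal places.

m = 10.20

d = 1/p = 1/0.01820″ = 54.945 pc.
m − M = 5 log₁₀ d − 5 = 5 log₁₀(54.945) − 5 = 8.6996 − 5 = 3.6996.
m = M + (m − M) = 6.50 + 3.6996 = 10.20.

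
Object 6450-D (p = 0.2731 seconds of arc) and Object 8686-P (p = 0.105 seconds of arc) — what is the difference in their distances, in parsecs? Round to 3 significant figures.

5.86 pc

d_A = 1/0.2731″ = 3.6617 pc; d_B = 1/0.1050″ = 9.5238 pc.
|d_B − d_A| = |9.5238 − 3.6617| = 5.8621 pc.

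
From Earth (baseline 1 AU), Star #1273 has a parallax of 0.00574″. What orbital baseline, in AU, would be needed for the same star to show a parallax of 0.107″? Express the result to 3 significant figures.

Parallax scales linearly with baseline: p ∝ B, so B = p_target / p_Earth × 1 AU.
B = 0.107 / 0.00574 = 18.641 AU.

18.6 AU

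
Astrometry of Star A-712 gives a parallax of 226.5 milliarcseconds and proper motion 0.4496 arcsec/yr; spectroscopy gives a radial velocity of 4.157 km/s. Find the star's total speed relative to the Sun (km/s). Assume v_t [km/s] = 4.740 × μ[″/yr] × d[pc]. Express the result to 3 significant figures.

d = 1/p = 1/0.2265″ = 4.415 pc.
v_t = 4.740 μ d = 4.740 × 0.4496 × 4.415 = 9.4088 km/s.
v = √(v_r² + v_t²) = √(4.157² + 9.4088²) = √105.806 = 10.286 km/s.

10.3 km/s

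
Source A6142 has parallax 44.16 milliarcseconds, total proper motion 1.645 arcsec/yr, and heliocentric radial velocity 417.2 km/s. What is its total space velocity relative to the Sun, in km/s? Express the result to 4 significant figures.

453.0 km/s

d = 1/p = 1/0.04416″ = 22.645 pc.
v_t = 4.740 μ d = 4.740 × 1.645 × 22.645 = 176.57 km/s.
v = √(v_r² + v_t²) = √(417.2² + 176.57²) = √205233 = 453.03 km/s.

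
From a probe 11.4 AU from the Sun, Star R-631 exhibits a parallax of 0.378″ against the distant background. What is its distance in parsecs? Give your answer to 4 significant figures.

30.16 pc

With baseline B (in AU) and parallax p (in arcsec), d = B/p parsecs.
d = 11.4 / 0.378 = 30.159 pc.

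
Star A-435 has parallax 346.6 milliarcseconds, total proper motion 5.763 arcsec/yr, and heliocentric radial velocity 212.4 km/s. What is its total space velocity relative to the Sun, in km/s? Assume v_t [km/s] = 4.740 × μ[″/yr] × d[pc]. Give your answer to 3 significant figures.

227 km/s

d = 1/p = 1/0.3466″ = 2.8852 pc.
v_t = 4.740 μ d = 4.740 × 5.763 × 2.8852 = 78.814 km/s.
v = √(v_r² + v_t²) = √(212.4² + 78.814²) = √51325.4 = 226.55 km/s.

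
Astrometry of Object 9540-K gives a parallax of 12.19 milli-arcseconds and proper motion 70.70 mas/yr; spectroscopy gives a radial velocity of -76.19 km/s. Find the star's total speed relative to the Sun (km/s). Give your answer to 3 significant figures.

d = 1/p = 1/0.01219″ = 82.034 pc.
μ = 70.70 mas/yr = 0.07070 ″/yr.
v_t = 4.740 μ d = 4.740 × 0.07070 × 82.034 = 27.491 km/s.
v = √(v_r² + v_t²) = √((-76.19)² + 27.491²) = √6560.67 = 80.998 km/s.

81.0 km/s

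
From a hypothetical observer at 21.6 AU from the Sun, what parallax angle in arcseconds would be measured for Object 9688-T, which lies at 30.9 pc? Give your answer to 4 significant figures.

0.6990 arcsec

p (arcsec) = B (AU) / d (pc).
p = 21.6 / 30.9 = 0.69903 arcsec.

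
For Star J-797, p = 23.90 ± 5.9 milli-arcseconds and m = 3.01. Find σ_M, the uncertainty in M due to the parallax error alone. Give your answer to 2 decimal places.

M = m − 5 log₁₀ d + 5 = m + 5 log₁₀ p + 5, so ∂M/∂p = 5/(p ln 10).
σ_M = (5/ln 10) · (σ_p/p) = 2.1715 × 5.9/23.90 = 2.1715 × 0.24686 = 0.53606.

σ_M = 0.54 mag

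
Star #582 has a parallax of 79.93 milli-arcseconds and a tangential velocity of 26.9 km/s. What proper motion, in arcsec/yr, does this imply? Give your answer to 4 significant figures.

0.4536 arcsec/yr

d = 1/p = 1/0.07993″ = 12.511 pc.
μ = v_t / (4.74 d) = 26.9 / (4.74 × 12.511) = 26.9 / 59.302 = 0.45361 ″/yr.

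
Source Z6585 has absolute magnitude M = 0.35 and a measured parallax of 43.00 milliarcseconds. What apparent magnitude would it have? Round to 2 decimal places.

d = 1/p = 1/0.04300″ = 23.256 pc.
m − M = 5 log₁₀ d − 5 = 5 log₁₀(23.256) − 5 = 6.8327 − 5 = 1.8327.
m = M + (m − M) = 0.35 + 1.8327 = 2.18.

m = 2.18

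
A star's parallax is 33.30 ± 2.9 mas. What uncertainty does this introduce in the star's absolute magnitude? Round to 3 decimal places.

σ_M = 0.189 mag

M = m − 5 log₁₀ d + 5 = m + 5 log₁₀ p + 5, so ∂M/∂p = 5/(p ln 10).
σ_M = (5/ln 10) · (σ_p/p) = 2.1715 × 2.9/33.30 = 2.1715 × 0.087087 = 0.18911.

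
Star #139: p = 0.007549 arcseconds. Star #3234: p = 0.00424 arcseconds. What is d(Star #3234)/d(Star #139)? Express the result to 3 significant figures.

1.78

Since d = 1/p, d_B/d_A = p_A/p_B.
= 0.007549 / 0.00424 = 1.7804.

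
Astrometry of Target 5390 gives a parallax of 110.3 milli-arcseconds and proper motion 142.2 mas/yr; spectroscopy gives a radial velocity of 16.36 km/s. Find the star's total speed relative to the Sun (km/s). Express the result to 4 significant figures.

d = 1/p = 1/0.1103″ = 9.0662 pc.
μ = 142.2 mas/yr = 0.1422 ″/yr.
v_t = 4.740 μ d = 4.740 × 0.1422 × 9.0662 = 6.1109 km/s.
v = √(v_r² + v_t²) = √(16.36² + 6.1109²) = √304.993 = 17.464 km/s.

17.46 km/s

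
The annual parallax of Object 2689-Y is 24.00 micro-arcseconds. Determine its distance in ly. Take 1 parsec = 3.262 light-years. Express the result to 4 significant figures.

p = 24.00 micro-arcseconds = 0.00002400 arcsec.
d = 1/p = 1/0.00002400 = 41667 pc.
In light-years: 41667 × 3.262 = 1.3592 × 10^5 ly.

135900 ly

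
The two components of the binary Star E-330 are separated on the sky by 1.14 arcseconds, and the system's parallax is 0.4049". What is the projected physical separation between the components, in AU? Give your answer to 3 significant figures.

2.82 AU

d = 1/p = 1/0.4049″ = 2.4697 pc.
At distance d (pc), an angle of θ arcsec spans θ·d AU: s = 1.14 × 2.4697 = 2.8155 AU.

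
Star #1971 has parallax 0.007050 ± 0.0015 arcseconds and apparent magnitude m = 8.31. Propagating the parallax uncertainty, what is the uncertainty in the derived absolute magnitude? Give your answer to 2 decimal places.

M = m − 5 log₁₀ d + 5 = m + 5 log₁₀ p + 5, so ∂M/∂p = 5/(p ln 10).
σ_M = (5/ln 10) · (σ_p/p) = 2.1715 × 0.0015/0.007050 = 2.1715 × 0.21277 = 0.46203.

σ_M = 0.46 mag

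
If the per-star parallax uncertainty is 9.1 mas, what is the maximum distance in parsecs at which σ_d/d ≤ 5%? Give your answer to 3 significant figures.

5.49 pc

σ_d/d = σ_p/p, so the condition is σ_p/p ≤ 0.05, i.e. p ≥ σ_p/0.05.
p_min = 9.1/0.05 = 182 mas = 0.182 arcsec.
d_max = 1/p_min = 1/0.182 = 5.4945 pc.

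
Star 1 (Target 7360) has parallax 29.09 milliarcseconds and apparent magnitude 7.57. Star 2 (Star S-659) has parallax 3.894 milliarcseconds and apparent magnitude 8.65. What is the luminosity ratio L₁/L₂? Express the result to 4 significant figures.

L₁/L₂ = 0.04845

d₁ = 1/p₁ = 1/0.02909″ = 34.376 pc; d₂ = 1/p₂ = 1/0.003894″ = 256.81 pc.
M₁ = m₁ − 5 log₁₀ d₁ + 5 = 7.57 − 7.6813 + 5 = 4.8887.
M₂ = 8.65 − 12.0481 + 5 = 1.6019.
L₁/L₂ = 10^(0.4(M₂ − M₁)) = 10^(0.4 × (-3.2868)) = 10^(-1.31472) = 0.048448.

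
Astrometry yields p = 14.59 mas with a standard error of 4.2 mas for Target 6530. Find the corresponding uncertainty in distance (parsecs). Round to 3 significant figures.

d = 1/p, so σ_d = σ_p / p².
σ_d = 0.00420 / (0.01459)² = 0.00420 / 0.00021287 = 19.73 pc.

19.7 pc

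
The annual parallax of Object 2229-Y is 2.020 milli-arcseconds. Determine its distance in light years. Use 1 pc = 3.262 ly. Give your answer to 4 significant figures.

1615 light years

p = 2.020 milli-arcseconds = 0.002020 arcsec.
d = 1/p = 1/0.002020 = 495.05 pc.
In light-years: 495.05 × 3.262 = 1614.9 ly.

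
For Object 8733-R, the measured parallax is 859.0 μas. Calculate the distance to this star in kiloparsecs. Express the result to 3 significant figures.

1.16 kpc

p = 859.0 μas = 0.0008590 arcsec.
d = 1/p = 1/0.0008590 = 1164.1 pc.
= 1.1641 kpc.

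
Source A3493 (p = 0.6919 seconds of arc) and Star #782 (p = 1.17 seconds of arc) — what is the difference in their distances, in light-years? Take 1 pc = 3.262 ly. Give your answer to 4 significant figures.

1.927 ly

d_A = 1/0.6919″ = 1.4453 pc; d_B = 1/1.170″ = 0.8547 pc.
|d_B − d_A| = |0.8547 − 1.4453| = 0.5906 pc = 0.5906 × 3.262 ly = 1.9265 ly.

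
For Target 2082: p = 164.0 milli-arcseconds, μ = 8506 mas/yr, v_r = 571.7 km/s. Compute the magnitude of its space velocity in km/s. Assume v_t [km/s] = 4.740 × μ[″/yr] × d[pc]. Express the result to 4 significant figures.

d = 1/p = 1/0.1640″ = 6.0976 pc.
μ = 8506 mas/yr = 8.506 ″/yr.
v_t = 4.740 μ d = 4.740 × 8.506 × 6.0976 = 245.85 km/s.
v = √(v_r² + v_t²) = √(571.7² + 245.85²) = √387283 = 622.32 km/s.

622.3 km/s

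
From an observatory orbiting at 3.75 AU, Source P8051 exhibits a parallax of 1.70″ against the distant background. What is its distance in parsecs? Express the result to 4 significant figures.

With baseline B (in AU) and parallax p (in arcsec), d = B/p parsecs.
d = 3.75 / 1.70 = 2.2059 pc.

2.206 pc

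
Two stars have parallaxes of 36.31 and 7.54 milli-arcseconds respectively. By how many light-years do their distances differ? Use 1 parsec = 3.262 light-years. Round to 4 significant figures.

342.8 ly

d_A = 1/0.03631″ = 27.541 pc; d_B = 1/0.007540″ = 132.63 pc.
|d_B − d_A| = |132.63 − 27.541| = 105.09 pc = 105.09 × 3.262 ly = 342.8 ly.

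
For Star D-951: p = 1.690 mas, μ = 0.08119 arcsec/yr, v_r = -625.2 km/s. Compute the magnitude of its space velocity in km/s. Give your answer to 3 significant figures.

665 km/s

d = 1/p = 1/0.001690″ = 591.72 pc.
v_t = 4.740 μ d = 4.740 × 0.08119 × 591.72 = 227.72 km/s.
v = √(v_r² + v_t²) = √((-625.2)² + 227.72²) = √442731 = 665.38 km/s.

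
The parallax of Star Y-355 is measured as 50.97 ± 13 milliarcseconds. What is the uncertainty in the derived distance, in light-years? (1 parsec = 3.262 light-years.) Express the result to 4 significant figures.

d = 1/p, so σ_d = σ_p / p².
σ_d = 0.0130 / (0.05097)² = 0.0130 / 0.0025979 = 5.004 pc = 5.004 × 3.262 ly = 16.323 ly.

16.32 ly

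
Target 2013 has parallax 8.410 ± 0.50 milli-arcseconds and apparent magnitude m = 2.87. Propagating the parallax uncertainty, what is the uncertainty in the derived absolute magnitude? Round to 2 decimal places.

M = m − 5 log₁₀ d + 5 = m + 5 log₁₀ p + 5, so ∂M/∂p = 5/(p ln 10).
σ_M = (5/ln 10) · (σ_p/p) = 2.1715 × 0.50/8.410 = 2.1715 × 0.059453 = 0.1291.

σ_M = 0.13 mag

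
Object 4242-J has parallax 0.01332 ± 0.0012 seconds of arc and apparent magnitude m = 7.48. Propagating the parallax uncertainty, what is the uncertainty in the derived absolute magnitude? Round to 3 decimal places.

σ_M = 0.196 mag

M = m − 5 log₁₀ d + 5 = m + 5 log₁₀ p + 5, so ∂M/∂p = 5/(p ln 10).
σ_M = (5/ln 10) · (σ_p/p) = 2.1715 × 0.0012/0.01332 = 2.1715 × 0.09009 = 0.19563.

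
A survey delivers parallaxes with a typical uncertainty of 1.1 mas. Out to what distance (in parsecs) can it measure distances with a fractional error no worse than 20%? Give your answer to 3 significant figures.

182 pc

σ_d/d = σ_p/p, so the condition is σ_p/p ≤ 0.20, i.e. p ≥ σ_p/0.20.
p_min = 1.1/0.20 = 5.5 mas = 0.0055 arcsec.
d_max = 1/p_min = 1/0.0055 = 181.82 pc.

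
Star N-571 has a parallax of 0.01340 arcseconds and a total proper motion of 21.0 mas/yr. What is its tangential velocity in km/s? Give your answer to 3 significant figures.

7.43 km/s

d = 1/p = 1/0.01340″ = 74.627 pc.
μ = 21.0 mas/yr = 0.0210 ″/yr.
v_t = 4.74 × μ × d = 4.74 × 0.0210 × 74.627 = 7.4284 km/s.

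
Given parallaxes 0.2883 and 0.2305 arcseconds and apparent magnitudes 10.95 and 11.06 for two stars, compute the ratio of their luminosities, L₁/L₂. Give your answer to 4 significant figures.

d₁ = 1/p₁ = 1/0.2883″ = 3.4686 pc; d₂ = 1/p₂ = 1/0.2305″ = 4.3384 pc.
M₁ = m₁ − 5 log₁₀ d₁ + 5 = 10.95 − 2.7008 + 5 = 13.2492.
M₂ = 11.06 − 3.1866 + 5 = 12.8734.
L₁/L₂ = 10^(0.4(M₂ − M₁)) = 10^(0.4 × (-0.3758)) = 10^(-0.15032) = 0.70742.

L₁/L₂ = 0.7074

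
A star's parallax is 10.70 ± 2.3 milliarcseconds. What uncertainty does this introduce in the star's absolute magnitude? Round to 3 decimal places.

M = m − 5 log₁₀ d + 5 = m + 5 log₁₀ p + 5, so ∂M/∂p = 5/(p ln 10).
σ_M = (5/ln 10) · (σ_p/p) = 2.1715 × 2.3/10.70 = 2.1715 × 0.21495 = 0.46676.

σ_M = 0.467 mag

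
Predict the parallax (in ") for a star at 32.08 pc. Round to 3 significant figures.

p = 1/d = 1/32.08 = 0.031172 arcsec.

0.0312 "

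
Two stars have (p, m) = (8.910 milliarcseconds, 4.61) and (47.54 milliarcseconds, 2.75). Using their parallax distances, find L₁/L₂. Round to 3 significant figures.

d₁ = 1/p₁ = 1/0.008910″ = 112.23 pc; d₂ = 1/p₂ = 1/0.04754″ = 21.035 pc.
M₁ = m₁ − 5 log₁₀ d₁ + 5 = 4.61 − 10.2505 + 5 = -0.6405.
M₂ = 2.75 − 6.6147 + 5 = 1.1353.
L₁/L₂ = 10^(0.4(M₂ − M₁)) = 10^(0.4 × 1.7758) = 10^0.71032 = 5.1324.

L₁/L₂ = 5.13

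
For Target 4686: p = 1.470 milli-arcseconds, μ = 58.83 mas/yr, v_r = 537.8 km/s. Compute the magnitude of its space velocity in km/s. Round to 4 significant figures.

570.3 km/s

d = 1/p = 1/0.001470″ = 680.27 pc.
μ = 58.83 mas/yr = 0.05883 ″/yr.
v_t = 4.740 μ d = 4.740 × 0.05883 × 680.27 = 189.7 km/s.
v = √(v_r² + v_t²) = √(537.8² + 189.7²) = √325215 = 570.28 km/s.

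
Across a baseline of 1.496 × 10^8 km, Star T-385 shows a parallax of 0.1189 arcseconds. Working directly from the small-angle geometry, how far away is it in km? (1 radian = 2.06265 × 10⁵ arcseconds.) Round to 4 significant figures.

θ = 0.1189″ = 0.1189/206265 = 5.7644 × 10^-7 rad.
d = B/θ = (1.496 × 10^8) / (5.7644 × 10^-7) = 2.5952 × 10^14 km.

2.595 × 10^14 km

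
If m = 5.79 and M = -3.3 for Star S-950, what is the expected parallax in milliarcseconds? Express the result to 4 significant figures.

1.521 mas

m − M = 5.79 − (-3.3) = 9.09.
d = 10^((m−M)/5 + 1) = 10^2.818 = 657.66 pc.
p = 1/d = 1/657.66 = 0.0015205 arcsec = 1.5205 mas.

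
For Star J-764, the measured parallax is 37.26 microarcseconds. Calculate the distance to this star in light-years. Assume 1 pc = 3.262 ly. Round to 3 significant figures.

87500 light years

p = 37.26 microarcseconds = 0.00003726 arcsec.
d = 1/p = 1/0.00003726 = 26838 pc.
In light-years: 26838 × 3.262 = 87546 ly.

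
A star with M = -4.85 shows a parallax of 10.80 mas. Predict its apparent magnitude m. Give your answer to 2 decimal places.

d = 1/p = 1/0.01080″ = 92.593 pc.
m − M = 5 log₁₀ d − 5 = 5 log₁₀(92.593) − 5 = 9.8329 − 5 = 4.8329.
m = M + (m − M) = -4.85 + 4.8329 = -0.02.

m = -0.02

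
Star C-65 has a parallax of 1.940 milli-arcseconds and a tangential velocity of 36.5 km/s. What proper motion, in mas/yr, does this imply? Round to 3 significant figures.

d = 1/p = 1/0.001940″ = 515.46 pc.
μ = v_t / (4.74 d) = 36.5 / (4.74 × 515.46) = 36.5 / 2443.3 = 0.014939 ″/yr = 14.939 mas/yr.

14.9 mas/yr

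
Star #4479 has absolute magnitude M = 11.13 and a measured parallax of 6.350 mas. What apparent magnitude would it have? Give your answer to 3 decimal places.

m = 17.116

d = 1/p = 1/0.006350″ = 157.48 pc.
m − M = 5 log₁₀ d − 5 = 5 log₁₀(157.48) − 5 = 10.9861 − 5 = 5.9861.
m = M + (m − M) = 11.13 + 5.9861 = 17.116.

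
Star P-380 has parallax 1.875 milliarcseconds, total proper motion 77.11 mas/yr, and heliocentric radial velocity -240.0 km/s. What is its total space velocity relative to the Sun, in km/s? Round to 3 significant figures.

d = 1/p = 1/0.001875″ = 533.33 pc.
μ = 77.11 mas/yr = 0.07711 ″/yr.
v_t = 4.740 μ d = 4.740 × 0.07711 × 533.33 = 194.93 km/s.
v = √(v_r² + v_t²) = √((-240.0)² + 194.93²) = √95597.7 = 309.19 km/s.

309 km/s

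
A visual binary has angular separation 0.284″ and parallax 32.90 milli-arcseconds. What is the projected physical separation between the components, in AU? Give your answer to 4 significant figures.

8.632 AU

d = 1/p = 1/0.03290″ = 30.395 pc.
At distance d (pc), an angle of θ arcsec spans θ·d AU: s = 0.284 × 30.395 = 8.6322 AU.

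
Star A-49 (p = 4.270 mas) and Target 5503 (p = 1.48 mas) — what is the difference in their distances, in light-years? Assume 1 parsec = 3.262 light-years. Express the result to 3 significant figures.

d_A = 1/0.004270″ = 234.19 pc; d_B = 1/0.001480″ = 675.68 pc.
|d_B − d_A| = |675.68 − 234.19| = 441.49 pc = 441.49 × 3.262 ly = 1440.1 ly.

1440 ly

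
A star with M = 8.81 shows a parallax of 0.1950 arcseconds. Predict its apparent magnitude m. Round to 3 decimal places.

m = 7.360

d = 1/p = 1/0.1950″ = 5.1282 pc.
m − M = 5 log₁₀ d − 5 = 5 log₁₀(5.1282) − 5 = 3.5498 − 5 = -1.4502.
m = M + (m − M) = 8.81 + (-1.4502) = 7.360.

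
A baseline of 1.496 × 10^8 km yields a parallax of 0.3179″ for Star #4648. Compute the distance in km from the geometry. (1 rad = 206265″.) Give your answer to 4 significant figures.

9.707 × 10^13 km

θ = 0.3179″ = 0.3179/206265 = 1.5412 × 10^-6 rad.
d = B/θ = (1.496 × 10^8) / (1.5412 × 10^-6) = 9.7067 × 10^13 km.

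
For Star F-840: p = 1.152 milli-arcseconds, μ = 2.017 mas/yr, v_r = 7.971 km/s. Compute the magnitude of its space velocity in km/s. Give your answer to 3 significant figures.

d = 1/p = 1/0.001152″ = 868.06 pc.
μ = 2.017 mas/yr = 0.002017 ″/yr.
v_t = 4.740 μ d = 4.740 × 0.002017 × 868.06 = 8.2992 km/s.
v = √(v_r² + v_t²) = √(7.971² + 8.2992²) = √132.414 = 11.507 km/s.

11.5 km/s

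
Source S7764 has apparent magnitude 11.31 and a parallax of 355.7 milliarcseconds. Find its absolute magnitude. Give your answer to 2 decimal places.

d = 1/p = 1/0.3557″ = 2.8114 pc.
m − M = 5 log₁₀(2.8114) − 5 = 2.2446 − 5 = -2.7554.
M = m − (m − M) = 11.31 − (-2.7554) = 14.07.

M = 14.07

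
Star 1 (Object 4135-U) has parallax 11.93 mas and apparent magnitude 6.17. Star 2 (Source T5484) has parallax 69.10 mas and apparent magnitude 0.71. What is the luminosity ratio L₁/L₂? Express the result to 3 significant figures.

d₁ = 1/p₁ = 1/0.01193″ = 83.822 pc; d₂ = 1/p₂ = 1/0.06910″ = 14.472 pc.
M₁ = m₁ − 5 log₁₀ d₁ + 5 = 6.17 − 9.6168 + 5 = 1.5532.
M₂ = 0.71 − 5.8026 + 5 = -0.0926.
L₁/L₂ = 10^(0.4(M₂ − M₁)) = 10^(0.4 × (-1.6458)) = 10^(-0.65832) = 0.21962.

L₁/L₂ = 0.220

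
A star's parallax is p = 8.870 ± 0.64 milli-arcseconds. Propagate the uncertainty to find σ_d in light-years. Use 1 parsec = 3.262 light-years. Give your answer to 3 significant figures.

26.5 ly

d = 1/p, so σ_d = σ_p / p².
σ_d = 0.000640 / (0.008870)² = 0.000640 / 0.000078677 = 8.1345 pc = 8.1345 × 3.262 ly = 26.535 ly.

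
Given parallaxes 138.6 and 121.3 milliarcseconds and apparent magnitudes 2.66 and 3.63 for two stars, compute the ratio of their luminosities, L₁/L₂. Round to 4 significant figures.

L₁/L₂ = 1.872

d₁ = 1/p₁ = 1/0.1386″ = 7.215 pc; d₂ = 1/p₂ = 1/0.1213″ = 8.244 pc.
M₁ = m₁ − 5 log₁₀ d₁ + 5 = 2.66 − 4.2912 + 5 = 3.3688.
M₂ = 3.63 − 4.5807 + 5 = 4.0493.
L₁/L₂ = 10^(0.4(M₂ − M₁)) = 10^(0.4 × 0.6805) = 10^0.27220 = 1.8715.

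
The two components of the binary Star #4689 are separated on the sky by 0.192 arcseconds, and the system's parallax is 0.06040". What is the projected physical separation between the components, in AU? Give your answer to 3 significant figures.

3.18 AU

d = 1/p = 1/0.06040″ = 16.556 pc.
At distance d (pc), an angle of θ arcsec spans θ·d AU: s = 0.192 × 16.556 = 3.1788 AU.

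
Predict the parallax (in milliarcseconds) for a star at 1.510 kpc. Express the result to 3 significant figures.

0.662 mas

d = 1.510 kpc = 1510 pc.
p = 1/d = 1/1510 = 0.00066225 arcsec.
= 0.00066225 × 1000 = 0.66225 mas.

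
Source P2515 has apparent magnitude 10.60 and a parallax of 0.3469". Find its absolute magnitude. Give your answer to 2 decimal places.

d = 1/p = 1/0.3469″ = 2.8827 pc.
m − M = 5 log₁₀(2.8827) − 5 = 2.2990 − 5 = -2.7010.
M = m − (m − M) = 10.60 − (-2.7010) = 13.30.

M = 13.30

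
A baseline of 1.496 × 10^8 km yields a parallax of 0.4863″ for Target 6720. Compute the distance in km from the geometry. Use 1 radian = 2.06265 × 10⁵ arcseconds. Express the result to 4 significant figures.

θ = 0.4863″ = 0.4863/206265 = 2.3576 × 10^-6 rad.
d = B/θ = (1.496 × 10^8) / (2.3576 × 10^-6) = 6.3454 × 10^13 km.

6.345 × 10^13 km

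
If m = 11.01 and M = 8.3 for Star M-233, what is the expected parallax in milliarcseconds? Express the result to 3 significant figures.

28.7 mas

m − M = 11.01 − 8.3 = 2.71.
d = 10^((m−M)/5 + 1) = 10^1.542 = 34.834 pc.
p = 1/d = 1/34.834 = 0.028708 arcsec = 28.708 mas.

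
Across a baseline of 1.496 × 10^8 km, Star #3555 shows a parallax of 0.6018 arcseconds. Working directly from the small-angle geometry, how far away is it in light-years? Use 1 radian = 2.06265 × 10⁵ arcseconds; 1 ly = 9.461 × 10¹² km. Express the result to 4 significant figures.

θ = 0.6018″ = 0.6018/206265 = 2.9176 × 10^-6 rad.
d = B/θ = (1.496 × 10^8) / (2.9176 × 10^-6) = 5.1275 × 10^13 km = (5.1275 × 10^13) / (9.461 × 10^12) ly = 5.4196 ly.

5.420 ly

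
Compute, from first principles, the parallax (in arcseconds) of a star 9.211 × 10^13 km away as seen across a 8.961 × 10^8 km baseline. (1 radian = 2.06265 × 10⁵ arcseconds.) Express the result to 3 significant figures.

θ ≈ B/d = (8.961 × 10^8) / (9.211 × 10^13) = 9.7286 × 10^-6 rad.
In arcseconds: 9.7286 × 10^-6 × 206265 = 2.0067″.

2.01 arcsec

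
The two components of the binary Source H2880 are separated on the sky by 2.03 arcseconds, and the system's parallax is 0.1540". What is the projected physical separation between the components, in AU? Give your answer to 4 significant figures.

d = 1/p = 1/0.1540″ = 6.4935 pc.
At distance d (pc), an angle of θ arcsec spans θ·d AU: s = 2.03 × 6.4935 = 13.182 AU.

13.18 AU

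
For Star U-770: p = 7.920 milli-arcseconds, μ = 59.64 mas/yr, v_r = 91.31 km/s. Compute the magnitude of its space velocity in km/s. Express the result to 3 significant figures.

d = 1/p = 1/0.007920″ = 126.26 pc.
μ = 59.64 mas/yr = 0.05964 ″/yr.
v_t = 4.740 μ d = 4.740 × 0.05964 × 126.26 = 35.693 km/s.
v = √(v_r² + v_t²) = √(91.31² + 35.693²) = √9611.51 = 98.038 km/s.

98.0 km/s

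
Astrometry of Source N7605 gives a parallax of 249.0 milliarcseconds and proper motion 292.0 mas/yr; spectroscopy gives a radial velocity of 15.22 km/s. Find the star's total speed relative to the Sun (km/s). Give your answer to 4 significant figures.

16.20 km/s

d = 1/p = 1/0.2490″ = 4.0161 pc.
μ = 292.0 mas/yr = 0.2920 ″/yr.
v_t = 4.740 μ d = 4.740 × 0.2920 × 4.0161 = 5.5586 km/s.
v = √(v_r² + v_t²) = √(15.22² + 5.5586²) = √262.546 = 16.203 km/s.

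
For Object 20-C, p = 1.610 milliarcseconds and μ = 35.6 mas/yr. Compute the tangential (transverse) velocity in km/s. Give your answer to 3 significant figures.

105 km/s

d = 1/p = 1/0.001610″ = 621.12 pc.
μ = 35.6 mas/yr = 0.0356 ″/yr.
v_t = 4.74 × μ × d = 4.74 × 0.0356 × 621.12 = 104.81 km/s.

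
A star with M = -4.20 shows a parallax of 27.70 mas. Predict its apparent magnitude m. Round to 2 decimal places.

d = 1/p = 1/0.02770″ = 36.101 pc.
m − M = 5 log₁₀ d − 5 = 5 log₁₀(36.101) − 5 = 7.7876 − 5 = 2.7876.
m = M + (m − M) = -4.20 + 2.7876 = -1.41.

m = -1.41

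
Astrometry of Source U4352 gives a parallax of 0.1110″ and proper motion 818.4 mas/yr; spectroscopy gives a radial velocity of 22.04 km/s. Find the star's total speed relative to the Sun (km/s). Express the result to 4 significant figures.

d = 1/p = 1/0.1110″ = 9.009 pc.
μ = 818.4 mas/yr = 0.8184 ″/yr.
v_t = 4.740 μ d = 4.740 × 0.8184 × 9.009 = 34.948 km/s.
v = √(v_r² + v_t²) = √(22.04² + 34.948²) = √1707.12 = 41.317 km/s.

41.32 km/s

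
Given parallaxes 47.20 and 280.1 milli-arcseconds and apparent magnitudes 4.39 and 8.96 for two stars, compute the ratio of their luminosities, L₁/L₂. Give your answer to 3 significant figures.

d₁ = 1/p₁ = 1/0.04720″ = 21.186 pc; d₂ = 1/p₂ = 1/0.2801″ = 3.5702 pc.
M₁ = m₁ − 5 log₁₀ d₁ + 5 = 4.39 − 6.6302 + 5 = 2.7598.
M₂ = 8.96 − 2.7635 + 5 = 11.1965.
L₁/L₂ = 10^(0.4(M₂ − M₁)) = 10^(0.4 × 8.4367) = 10^3.37468 = 2369.6.

L₁/L₂ = 2370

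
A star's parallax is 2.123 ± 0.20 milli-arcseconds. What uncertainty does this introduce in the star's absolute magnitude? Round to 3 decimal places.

σ_M = 0.205 mag

M = m − 5 log₁₀ d + 5 = m + 5 log₁₀ p + 5, so ∂M/∂p = 5/(p ln 10).
σ_M = (5/ln 10) · (σ_p/p) = 2.1715 × 0.20/2.123 = 2.1715 × 0.094206 = 0.20457.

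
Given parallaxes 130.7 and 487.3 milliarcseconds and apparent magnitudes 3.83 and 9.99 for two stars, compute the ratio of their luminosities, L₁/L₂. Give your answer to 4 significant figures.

d₁ = 1/p₁ = 1/0.1307″ = 7.6511 pc; d₂ = 1/p₂ = 1/0.4873″ = 2.0521 pc.
M₁ = m₁ − 5 log₁₀ d₁ + 5 = 3.83 − 4.4186 + 5 = 4.4114.
M₂ = 9.99 − 1.5610 + 5 = 13.4290.
L₁/L₂ = 10^(0.4(M₂ − M₁)) = 10^(0.4 × 9.0176) = 10^3.60704 = 4046.1.

L₁/L₂ = 4046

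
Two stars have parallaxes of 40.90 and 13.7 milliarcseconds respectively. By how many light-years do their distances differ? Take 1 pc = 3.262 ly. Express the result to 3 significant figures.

158 ly

d_A = 1/0.04090″ = 24.45 pc; d_B = 1/0.01370″ = 72.993 pc.
|d_B − d_A| = |72.993 − 24.45| = 48.543 pc = 48.543 × 3.262 ly = 158.35 ly.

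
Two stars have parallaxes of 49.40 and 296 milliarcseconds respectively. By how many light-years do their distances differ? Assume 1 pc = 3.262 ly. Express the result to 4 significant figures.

d_A = 1/0.04940″ = 20.243 pc; d_B = 1/0.2960″ = 3.3784 pc.
|d_B − d_A| = |3.3784 − 20.243| = 16.865 pc = 16.865 × 3.262 ly = 55.014 ly.

55.01 ly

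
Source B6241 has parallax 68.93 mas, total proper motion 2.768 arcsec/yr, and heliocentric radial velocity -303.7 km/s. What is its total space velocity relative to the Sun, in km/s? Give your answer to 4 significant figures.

d = 1/p = 1/0.06893″ = 14.507 pc.
v_t = 4.740 μ d = 4.740 × 2.768 × 14.507 = 190.34 km/s.
v = √(v_r² + v_t²) = √((-303.7)² + 190.34²) = √128463 = 358.42 km/s.

358.4 km/s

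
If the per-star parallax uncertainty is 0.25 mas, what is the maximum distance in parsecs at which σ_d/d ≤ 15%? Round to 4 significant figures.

600.0 pc

σ_d/d = σ_p/p, so the condition is σ_p/p ≤ 0.15, i.e. p ≥ σ_p/0.15.
p_min = 0.25/0.15 = 1.6667 mas = 0.0016667 arcsec.
d_max = 1/p_min = 1/0.0016667 = 599.99 pc.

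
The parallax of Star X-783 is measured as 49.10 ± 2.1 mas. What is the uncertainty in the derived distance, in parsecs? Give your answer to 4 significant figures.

0.8711 pc

d = 1/p, so σ_d = σ_p / p².
σ_d = 0.00210 / (0.04910)² = 0.00210 / 0.0024108 = 0.87108 pc.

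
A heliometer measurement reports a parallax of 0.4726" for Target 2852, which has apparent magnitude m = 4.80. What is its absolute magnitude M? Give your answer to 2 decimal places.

M = 8.17

d = 1/p = 1/0.4726″ = 2.116 pc.
m − M = 5 log₁₀(2.116) − 5 = 1.6276 − 5 = -3.3724.
M = m − (m − M) = 4.80 − (-3.3724) = 8.17.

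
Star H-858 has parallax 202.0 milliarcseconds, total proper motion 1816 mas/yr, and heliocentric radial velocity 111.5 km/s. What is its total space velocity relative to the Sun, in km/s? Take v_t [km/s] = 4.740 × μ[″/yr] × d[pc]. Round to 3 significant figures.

119 km/s

d = 1/p = 1/0.2020″ = 4.9505 pc.
μ = 1816 mas/yr = 1.816 ″/yr.
v_t = 4.740 μ d = 4.740 × 1.816 × 4.9505 = 42.613 km/s.
v = √(v_r² + v_t²) = √(111.5² + 42.613²) = √14248.1 = 119.37 km/s.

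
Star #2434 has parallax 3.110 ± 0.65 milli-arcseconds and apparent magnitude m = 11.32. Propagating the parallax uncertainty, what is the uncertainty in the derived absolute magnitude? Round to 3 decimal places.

M = m − 5 log₁₀ d + 5 = m + 5 log₁₀ p + 5, so ∂M/∂p = 5/(p ln 10).
σ_M = (5/ln 10) · (σ_p/p) = 2.1715 × 0.65/3.110 = 2.1715 × 0.209 = 0.45384.

σ_M = 0.454 mag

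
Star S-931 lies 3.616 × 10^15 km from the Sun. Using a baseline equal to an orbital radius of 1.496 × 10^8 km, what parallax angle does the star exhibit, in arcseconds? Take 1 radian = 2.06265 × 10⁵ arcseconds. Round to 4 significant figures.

0.008534 arcsec

θ ≈ B/d = (1.496 × 10^8) / (3.616 × 10^15) = 4.1372 × 10^-8 rad.
In arcseconds: 4.1372 × 10^-8 × 206265 = 0.0085336″.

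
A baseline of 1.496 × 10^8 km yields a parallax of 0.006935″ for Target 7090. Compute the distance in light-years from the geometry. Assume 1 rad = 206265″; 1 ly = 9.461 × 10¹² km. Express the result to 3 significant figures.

θ = 0.006935″ = 0.006935/206265 = 3.3622 × 10^-8 rad.
d = B/θ = (1.496 × 10^8) / (3.3622 × 10^-8) = 4.4495 × 10^15 km = (4.4495 × 10^15) / (9.461 × 10^12) ly = 470.3 ly.

470 ly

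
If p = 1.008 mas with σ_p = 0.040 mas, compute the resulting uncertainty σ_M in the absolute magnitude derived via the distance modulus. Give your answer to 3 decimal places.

σ_M = 0.086 mag

M = m − 5 log₁₀ d + 5 = m + 5 log₁₀ p + 5, so ∂M/∂p = 5/(p ln 10).
σ_M = (5/ln 10) · (σ_p/p) = 2.1715 × 0.040/1.008 = 2.1715 × 0.039683 = 0.086172.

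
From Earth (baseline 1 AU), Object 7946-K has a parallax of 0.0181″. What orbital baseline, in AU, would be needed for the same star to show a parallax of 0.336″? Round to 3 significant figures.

Parallax scales linearly with baseline: p ∝ B, so B = p_target / p_Earth × 1 AU.
B = 0.336 / 0.0181 = 18.564 AU.

18.6 AU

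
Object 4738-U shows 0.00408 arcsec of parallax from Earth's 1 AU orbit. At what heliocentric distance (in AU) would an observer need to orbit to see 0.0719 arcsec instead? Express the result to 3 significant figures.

17.6 AU

Parallax scales linearly with baseline: p ∝ B, so B = p_target / p_Earth × 1 AU.
B = 0.0719 / 0.00408 = 17.623 AU.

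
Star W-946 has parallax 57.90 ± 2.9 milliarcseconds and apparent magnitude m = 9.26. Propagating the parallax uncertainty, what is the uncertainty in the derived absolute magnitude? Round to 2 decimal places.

M = m − 5 log₁₀ d + 5 = m + 5 log₁₀ p + 5, so ∂M/∂p = 5/(p ln 10).
σ_M = (5/ln 10) · (σ_p/p) = 2.1715 × 2.9/57.90 = 2.1715 × 0.050086 = 0.10876.

σ_M = 0.11 mag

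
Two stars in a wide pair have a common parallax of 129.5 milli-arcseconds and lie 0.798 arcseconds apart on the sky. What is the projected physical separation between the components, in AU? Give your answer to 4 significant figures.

d = 1/p = 1/0.1295″ = 7.722 pc.
At distance d (pc), an angle of θ arcsec spans θ·d AU: s = 0.798 × 7.722 = 6.1622 AU.

6.162 AU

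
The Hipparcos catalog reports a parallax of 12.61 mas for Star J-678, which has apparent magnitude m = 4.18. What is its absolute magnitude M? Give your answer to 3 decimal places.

d = 1/p = 1/0.01261″ = 79.302 pc.
m − M = 5 log₁₀(79.302) − 5 = 9.4964 − 5 = 4.4964.
M = m − (m − M) = 4.18 − 4.4964 = -0.316.

M = -0.316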